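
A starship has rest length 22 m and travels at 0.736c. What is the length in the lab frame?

Proper length L₀ = 22 m
γ = 1/√(1 - 0.736²) = 1.4771
L = L₀/γ = 22/1.4771 = 14.89 m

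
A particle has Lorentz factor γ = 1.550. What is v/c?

From γ = 1/√(1 - v²/c²):
1/γ² = 1/1.550² = 0.41623
v²/c² = 1 - 0.41623 = 0.58377
v/c = √(0.58377) = 0.7640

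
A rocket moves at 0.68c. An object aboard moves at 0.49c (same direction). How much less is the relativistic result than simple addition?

Classical: u' + v = 0.49 + 0.68 = 1.17c
Relativistic: u = (0.49 + 0.68)/(1 + 0.3332) = 1.17/1.3332 = 0.8776c
Difference: 1.17 - 0.8776 = 0.2924c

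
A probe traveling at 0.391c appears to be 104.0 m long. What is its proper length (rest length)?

Contracted length L = 104.0 m
γ = 1/√(1 - 0.391²) = 1.0865
L₀ = γL = 1.0865 × 104.0 = 113.0 m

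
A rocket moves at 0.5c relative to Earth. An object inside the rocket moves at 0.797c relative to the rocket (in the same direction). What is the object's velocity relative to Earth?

u = (u' + v)/(1 + u'v/c²)
Numerator: 0.797 + 0.5 = 1.297
Denominator: 1 + 0.3985 = 1.3985
u = 1.297/1.3985 = 0.9274c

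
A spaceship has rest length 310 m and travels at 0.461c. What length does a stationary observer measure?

Proper length L₀ = 310 m
γ = 1/√(1 - 0.461²) = 1.127
L = L₀/γ = 310/1.127 = 275.1 m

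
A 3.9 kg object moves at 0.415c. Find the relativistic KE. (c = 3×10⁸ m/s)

γ = 1/√(1 - 0.415²) = 1.09912
γ - 1 = 0.09912
KE = (γ-1)mc² = 0.09912 × 3.9 × (3×10⁸)² = 3.479×10¹⁶ J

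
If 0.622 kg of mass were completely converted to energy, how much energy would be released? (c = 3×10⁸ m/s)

Using E = mc²:
c² = (3×10⁸)² = 9×10¹⁶ m²/s²
E = 0.622 × 9×10¹⁶ = 5.598×10¹⁶ J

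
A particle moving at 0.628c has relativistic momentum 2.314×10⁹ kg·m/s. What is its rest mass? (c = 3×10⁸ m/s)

γ = 1/√(1 - 0.628²) = 1.285
v = 0.628 × 3×10⁸ = 1.884×10⁸ m/s
m = p/(γv) = 2.314×10⁹/(1.285 × 1.884×10⁸) = 9.558 kg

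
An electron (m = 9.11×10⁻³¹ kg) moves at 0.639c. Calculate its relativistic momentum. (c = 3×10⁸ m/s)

γ = 1/√(1 - 0.639²) = 1.300
v = 0.639 × 3×10⁸ = 1.917×10⁸ m/s
p = γmv = 1.300 × 9.11×10⁻³¹ × 1.917×10⁸ = 2.270×10⁻²² kg·m/s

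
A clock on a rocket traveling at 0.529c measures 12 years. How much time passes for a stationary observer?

Proper time Δt₀ = 12 years
γ = 1/√(1 - 0.529²) = 1.178
Δt = γΔt₀ = 1.178 × 12 = 14.14 years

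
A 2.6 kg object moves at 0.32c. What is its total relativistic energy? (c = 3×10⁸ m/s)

γ = 1/√(1 - 0.32²) = 1.0555
mc² = 2.6 × (3×10⁸)² = 2.340×10¹⁷ J
E = γmc² = 1.0555 × 2.340×10¹⁷ = 2.470×10¹⁷ J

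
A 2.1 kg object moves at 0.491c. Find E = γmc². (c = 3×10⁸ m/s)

γ = 1/√(1 - 0.491²) = 1.148
mc² = 2.1 × (3×10⁸)² = 1.890×10¹⁷ J
E = γmc² = 1.148 × 1.890×10¹⁷ = 2.170×10¹⁷ J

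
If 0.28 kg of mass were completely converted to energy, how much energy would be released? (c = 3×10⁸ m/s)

Using E = mc²:
c² = (3×10⁸)² = 9×10¹⁶ m²/s²
E = 0.28 × 9×10¹⁶ = 2.520×10¹⁶ J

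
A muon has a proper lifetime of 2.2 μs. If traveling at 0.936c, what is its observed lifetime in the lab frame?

Proper lifetime τ₀ = 2.2 μs
γ = 1/√(1 - 0.936²) = 2.841
τ = γτ₀ = 2.841 × 2.2 μs = 6.250 μs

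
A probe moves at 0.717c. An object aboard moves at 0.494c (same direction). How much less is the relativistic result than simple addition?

Classical: u' + v = 0.494 + 0.717 = 1.211c
Relativistic: u = (0.494 + 0.717)/(1 + 0.354198) = 1.211/1.354198 = 0.8943c
Difference: 1.211 - 0.8943 = 0.3167c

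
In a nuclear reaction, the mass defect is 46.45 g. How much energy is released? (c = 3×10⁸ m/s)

Convert mass defect: Δm = 46.45 g = 0.04645 kg
E = Δm·c² = 0.04645 × (3×10⁸)²
= 0.04645 × 9×10¹⁶ = 4.181×10¹⁵ J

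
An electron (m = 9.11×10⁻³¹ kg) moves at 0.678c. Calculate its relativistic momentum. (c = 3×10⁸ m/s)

γ = 1/√(1 - 0.678²) = 1.3604
v = 0.678 × 3×10⁸ = 2.034×10⁸ m/s
p = γmv = 1.3604 × 9.11×10⁻³¹ × 2.034×10⁸ = 2.521×10⁻²² kg·m/s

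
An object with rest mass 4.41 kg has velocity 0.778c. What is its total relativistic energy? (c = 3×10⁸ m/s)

γ = 1/√(1 - 0.778²) = 1.5917
mc² = 4.41 × (3×10⁸)² = 3.969×10¹⁷ J
E = γmc² = 1.5917 × 3.969×10¹⁷ = 6.317×10¹⁷ J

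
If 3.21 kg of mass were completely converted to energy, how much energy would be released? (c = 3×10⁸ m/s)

Using E = mc²:
c² = (3×10⁸)² = 9×10¹⁶ m²/s²
E = 3.21 × 9×10¹⁶ = 2.889×10¹⁷ J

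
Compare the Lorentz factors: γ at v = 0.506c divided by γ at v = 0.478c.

γ₁ = 1/√(1 - 0.506²) = 1.159
γ₂ = 1/√(1 - 0.478²) = 1.138
γ₁/γ₂ = 1.159/1.138 = 1.018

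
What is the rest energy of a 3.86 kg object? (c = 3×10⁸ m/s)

c² = (3×10⁸)² = 9.000×10¹⁶ m²/s²
E₀ = mc² = 3.86 × 9.000×10¹⁶ = 3.474×10¹⁷ J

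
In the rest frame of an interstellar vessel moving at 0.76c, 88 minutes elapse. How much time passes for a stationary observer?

Proper time Δt₀ = 88 minutes
γ = 1/√(1 - 0.76²) = 1.539
Δt = γΔt₀ = 1.539 × 88 = 135.4 minutes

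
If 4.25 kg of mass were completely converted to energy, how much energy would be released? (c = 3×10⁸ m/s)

Using E = mc²:
c² = (3×10⁸)² = 9×10¹⁶ m²/s²
E = 4.25 × 9×10¹⁶ = 3.825×10¹⁷ J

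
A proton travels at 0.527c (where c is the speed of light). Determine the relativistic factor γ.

v/c = 0.527, so (v/c)² = 0.277729
1 - (v/c)² = 0.722271
γ = 1/√(0.722271) = 1.177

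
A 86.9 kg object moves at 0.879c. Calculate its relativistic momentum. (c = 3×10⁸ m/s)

γ = 1/√(1 - 0.879²) = 2.0972
v = 0.879 × 3×10⁸ = 2.637×10⁸ m/s
p = γmv = 2.0972 × 86.9 × 2.637×10⁸ = 4.806×10¹⁰ kg·m/s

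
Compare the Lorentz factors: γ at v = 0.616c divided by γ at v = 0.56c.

γ₁ = 1/√(1 - 0.616²) = 1.2694
γ₂ = 1/√(1 - 0.56²) = 1.2070
γ₁/γ₂ = 1.2694/1.2070 = 1.052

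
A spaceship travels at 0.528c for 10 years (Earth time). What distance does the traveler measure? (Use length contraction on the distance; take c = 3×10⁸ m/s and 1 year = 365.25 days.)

Earth distance: d = v × t = 0.528c × 10 yr = 4.9987×10¹⁶ m
γ = 1.1775
d' = d/γ = 4.9987×10¹⁶/1.1775 = 4.245×10¹⁶ m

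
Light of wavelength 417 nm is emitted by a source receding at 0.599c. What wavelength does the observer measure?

β = 0.599
Wavelength Doppler factor = √(1.599/0.401) = √(3.988) = 1.997
λ_obs = 417 × 1.997 = 832.7 nm (redshift)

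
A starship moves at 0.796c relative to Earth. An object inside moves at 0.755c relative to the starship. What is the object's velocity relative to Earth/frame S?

u = (u' + v)/(1 + u'v/c²)
Numerator: 0.755 + 0.796 = 1.551
Denominator: 1 + 0.60098 = 1.60098
u = 1.551/1.60098 = 0.9688c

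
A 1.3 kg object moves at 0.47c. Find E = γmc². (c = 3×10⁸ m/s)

γ = 1/√(1 - 0.47²) = 1.133
mc² = 1.3 × (3×10⁸)² = 1.170×10¹⁷ J
E = γmc² = 1.133 × 1.170×10¹⁷ = 1.326×10¹⁷ J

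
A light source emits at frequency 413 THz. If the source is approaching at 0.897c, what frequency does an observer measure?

β = v/c = 0.897
(1+β)/(1-β) = 1.897/0.103 = 18.4175
Doppler factor = √(18.4175) = 4.2916
f_obs = 413 × 4.2916 = 1772 THz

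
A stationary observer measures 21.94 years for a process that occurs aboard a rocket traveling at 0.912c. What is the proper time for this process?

Dilated time Δt = 21.94 years
γ = 1/√(1 - 0.912²) = 2.4379
Δt₀ = Δt/γ = 21.94/2.4379 = 9.000 years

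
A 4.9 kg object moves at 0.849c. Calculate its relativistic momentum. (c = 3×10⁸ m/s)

γ = 1/√(1 - 0.849²) = 1.8925
v = 0.849 × 3×10⁸ = 2.547×10⁸ m/s
p = γmv = 1.8925 × 4.9 × 2.547×10⁸ = 2.362×10⁹ kg·m/s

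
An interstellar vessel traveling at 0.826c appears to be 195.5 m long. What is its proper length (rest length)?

Contracted length L = 195.5 m
γ = 1/√(1 - 0.826²) = 1.774
L₀ = γL = 1.774 × 195.5 = 346.8 m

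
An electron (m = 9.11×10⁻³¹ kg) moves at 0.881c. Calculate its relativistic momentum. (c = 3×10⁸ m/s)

γ = 1/√(1 - 0.881²) = 2.1136
v = 0.881 × 3×10⁸ = 2.643×10⁸ m/s
p = γmv = 2.1136 × 9.11×10⁻³¹ × 2.643×10⁸ = 5.089×10⁻²² kg·m/s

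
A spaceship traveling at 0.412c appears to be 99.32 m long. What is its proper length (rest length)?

Contracted length L = 99.32 m
γ = 1/√(1 - 0.412²) = 1.097
L₀ = γL = 1.097 × 99.32 = 109.0 m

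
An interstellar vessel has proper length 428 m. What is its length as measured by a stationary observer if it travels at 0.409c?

Proper length L₀ = 428 m
γ = 1/√(1 - 0.409²) = 1.0958
L = L₀/γ = 428/1.0958 = 390.6 m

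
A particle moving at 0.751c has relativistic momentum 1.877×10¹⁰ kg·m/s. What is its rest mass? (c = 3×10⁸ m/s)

γ = 1/√(1 - 0.751²) = 1.5145
v = 0.751 × 3×10⁸ = 2.253×10⁸ m/s
m = p/(γv) = 1.877×10¹⁰/(1.5145 × 2.253×10⁸) = 55.01 kg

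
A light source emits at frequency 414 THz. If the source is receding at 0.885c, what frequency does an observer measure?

β = v/c = 0.885
(1-β)/(1+β) = 0.115/1.885 = 0.06101
Doppler factor = √(0.06101) = 0.2470
f_obs = 414 × 0.2470 = 102.3 THz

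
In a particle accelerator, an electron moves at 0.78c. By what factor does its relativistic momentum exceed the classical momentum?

p_rel = γmv, p_class = mv
Ratio = γ = 1/√(1 - 0.78²)
= 1/√(0.3916) = 1.598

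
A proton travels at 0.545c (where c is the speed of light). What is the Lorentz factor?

v/c = 0.545, so (v/c)² = 0.297025
1 - (v/c)² = 0.702975
γ = 1/√(0.702975) = 1.193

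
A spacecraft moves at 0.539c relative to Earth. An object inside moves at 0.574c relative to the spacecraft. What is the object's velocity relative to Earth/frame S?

u = (u' + v)/(1 + u'v/c²)
Numerator: 0.574 + 0.539 = 1.113
Denominator: 1 + 0.309386 = 1.309386
u = 1.113/1.309386 = 0.8500c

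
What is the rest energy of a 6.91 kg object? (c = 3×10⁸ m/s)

c² = (3×10⁸)² = 9.000×10¹⁶ m²/s²
E₀ = mc² = 6.91 × 9.000×10¹⁶ = 6.219×10¹⁷ J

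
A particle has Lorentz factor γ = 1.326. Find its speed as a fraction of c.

From γ = 1/√(1 - v²/c²):
1/γ² = 1/1.326² = 0.5687
v²/c² = 1 - 0.5687 = 0.4313
v/c = √(0.4313) = 0.6567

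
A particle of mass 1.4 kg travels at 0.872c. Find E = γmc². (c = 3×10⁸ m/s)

γ = 1/√(1 - 0.872²) = 2.043
mc² = 1.4 × (3×10⁸)² = 1.260×10¹⁷ J
E = γmc² = 2.043 × 1.260×10¹⁷ = 2.574×10¹⁷ J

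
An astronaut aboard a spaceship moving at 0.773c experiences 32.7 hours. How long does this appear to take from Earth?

Proper time Δt₀ = 32.7 hours
γ = 1/√(1 - 0.773²) = 1.576
Δt = γΔt₀ = 1.576 × 32.7 = 51.54 hours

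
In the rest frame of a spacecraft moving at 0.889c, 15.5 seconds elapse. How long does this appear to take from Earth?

Proper time Δt₀ = 15.5 seconds
γ = 1/√(1 - 0.889²) = 2.184
Δt = γΔt₀ = 2.184 × 15.5 = 33.85 seconds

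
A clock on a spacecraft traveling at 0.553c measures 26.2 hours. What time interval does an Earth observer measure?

Proper time Δt₀ = 26.2 hours
γ = 1/√(1 - 0.553²) = 1.2002
Δt = γΔt₀ = 1.2002 × 26.2 = 31.45 hours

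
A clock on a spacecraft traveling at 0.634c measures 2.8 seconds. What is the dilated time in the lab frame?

Proper time Δt₀ = 2.8 seconds
γ = 1/√(1 - 0.634²) = 1.2931
Δt = γΔt₀ = 1.2931 × 2.8 = 3.621 seconds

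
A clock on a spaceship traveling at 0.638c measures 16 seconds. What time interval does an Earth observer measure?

Proper time Δt₀ = 16 seconds
γ = 1/√(1 - 0.638²) = 1.299
Δt = γΔt₀ = 1.299 × 16 = 20.78 seconds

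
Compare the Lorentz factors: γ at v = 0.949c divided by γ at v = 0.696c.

γ₁ = 1/√(1 - 0.949²) = 3.171823
γ₂ = 1/√(1 - 0.696²) = 1.392677
γ₁/γ₂ = 3.171823/1.392677 = 2.278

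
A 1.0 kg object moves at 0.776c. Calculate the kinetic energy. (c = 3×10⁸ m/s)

γ = 1/√(1 - 0.776²) = 1.58546
γ - 1 = 0.58546
KE = (γ-1)mc² = 0.58546 × 1.0 × (3×10⁸)² = 5.269×10¹⁶ J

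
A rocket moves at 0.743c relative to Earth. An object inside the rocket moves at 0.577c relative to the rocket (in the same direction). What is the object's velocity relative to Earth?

u = (u' + v)/(1 + u'v/c²)
Numerator: 0.577 + 0.743 = 1.32
Denominator: 1 + 0.428711 = 1.428711
u = 1.32/1.428711 = 0.9239c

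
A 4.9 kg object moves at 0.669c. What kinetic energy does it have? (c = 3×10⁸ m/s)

γ = 1/√(1 - 0.669²) = 1.3454
γ - 1 = 0.3454
KE = (γ-1)mc² = 0.3454 × 4.9 × (3×10⁸)² = 1.523×10¹⁷ J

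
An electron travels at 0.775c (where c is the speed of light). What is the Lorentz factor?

v/c = 0.775, so (v/c)² = 0.600625
1 - (v/c)² = 0.399375
γ = 1/√(0.399375) = 1.582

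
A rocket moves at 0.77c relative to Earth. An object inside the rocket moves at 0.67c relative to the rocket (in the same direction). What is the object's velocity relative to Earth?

u = (u' + v)/(1 + u'v/c²)
Numerator: 0.67 + 0.77 = 1.44
Denominator: 1 + 0.5159 = 1.5159
u = 1.44/1.5159 = 0.9499c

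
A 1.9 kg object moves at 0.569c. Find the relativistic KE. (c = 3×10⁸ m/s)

γ = 1/√(1 - 0.569²) = 1.216
γ - 1 = 0.2160
KE = (γ-1)mc² = 0.2160 × 1.9 × (3×10⁸)² = 3.694×10¹⁶ J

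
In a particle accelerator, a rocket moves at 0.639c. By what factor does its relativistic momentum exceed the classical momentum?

p_rel = γmv, p_class = mv
Ratio = γ = 1/√(1 - 0.639²)
= 1/√(0.591679) = 1.300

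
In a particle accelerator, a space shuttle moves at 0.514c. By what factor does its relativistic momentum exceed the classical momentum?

p_rel = γmv, p_class = mv
Ratio = γ = 1/√(1 - 0.514²)
= 1/√(0.735804) = 1.166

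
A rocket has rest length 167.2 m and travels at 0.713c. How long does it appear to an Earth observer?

Proper length L₀ = 167.2 m
γ = 1/√(1 - 0.713²) = 1.4262
L = L₀/γ = 167.2/1.4262 = 117.2 m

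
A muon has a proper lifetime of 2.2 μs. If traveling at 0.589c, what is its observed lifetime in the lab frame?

Proper lifetime τ₀ = 2.2 μs
γ = 1/√(1 - 0.589²) = 1.2374
τ = γτ₀ = 1.2374 × 2.2 μs = 2.722 μs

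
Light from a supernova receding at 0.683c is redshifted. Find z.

β = 0.683
(1+β)/(1-β) = 1.683/0.317 = 5.309
√(5.309) = 2.304
z = 2.304 - 1 = 1.304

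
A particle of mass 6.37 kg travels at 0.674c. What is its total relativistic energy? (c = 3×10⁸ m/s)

γ = 1/√(1 - 0.674²) = 1.3537
mc² = 6.37 × (3×10⁸)² = 5.733×10¹⁷ J
E = γmc² = 1.3537 × 5.733×10¹⁷ = 7.761×10¹⁷ J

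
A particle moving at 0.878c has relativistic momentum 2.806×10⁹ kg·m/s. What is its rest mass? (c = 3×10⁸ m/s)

γ = 1/√(1 - 0.878²) = 2.0892
v = 0.878 × 3×10⁸ = 2.634×10⁸ m/s
m = p/(γv) = 2.806×10⁹/(2.0892 × 2.634×10⁸) = 5.099 kg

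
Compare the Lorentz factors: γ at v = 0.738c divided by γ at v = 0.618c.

γ₁ = 1/√(1 - 0.738²) = 1.482
γ₂ = 1/√(1 - 0.618²) = 1.272
γ₁/γ₂ = 1.482/1.272 = 1.165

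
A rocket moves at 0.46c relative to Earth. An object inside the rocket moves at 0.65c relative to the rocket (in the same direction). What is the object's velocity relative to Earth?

u = (u' + v)/(1 + u'v/c²)
Numerator: 0.65 + 0.46 = 1.11
Denominator: 1 + 0.299 = 1.299
u = 1.11/1.299 = 0.8545c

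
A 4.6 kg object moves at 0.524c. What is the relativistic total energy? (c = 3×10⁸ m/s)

γ = 1/√(1 - 0.524²) = 1.1741
mc² = 4.6 × (3×10⁸)² = 4.140×10¹⁷ J
E = γmc² = 1.1741 × 4.140×10¹⁷ = 4.861×10¹⁷ J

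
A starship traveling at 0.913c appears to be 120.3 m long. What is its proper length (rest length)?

Contracted length L = 120.3 m
γ = 1/√(1 - 0.913²) = 2.451
L₀ = γL = 2.451 × 120.3 = 294.9 m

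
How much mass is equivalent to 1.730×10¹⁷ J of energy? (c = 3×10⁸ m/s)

From E = mc², we get m = E/c²
c² = (3×10⁸)² = 9×10¹⁶ m²/s²
m = 1.730×10¹⁷ / 9×10¹⁶ = 1.922 kg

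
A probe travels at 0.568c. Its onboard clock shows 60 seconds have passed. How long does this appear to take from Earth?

Proper time Δt₀ = 60 seconds
γ = 1/√(1 - 0.568²) = 1.215
Δt = γΔt₀ = 1.215 × 60 = 72.90 seconds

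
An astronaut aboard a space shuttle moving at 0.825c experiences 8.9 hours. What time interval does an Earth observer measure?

Proper time Δt₀ = 8.9 hours
γ = 1/√(1 - 0.825²) = 1.7695
Δt = γΔt₀ = 1.7695 × 8.9 = 15.75 hours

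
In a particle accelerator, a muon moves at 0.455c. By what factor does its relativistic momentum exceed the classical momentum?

p_rel = γmv, p_class = mv
Ratio = γ = 1/√(1 - 0.455²)
= 1/√(0.792975) = 1.123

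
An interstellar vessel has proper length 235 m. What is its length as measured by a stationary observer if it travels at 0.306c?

Proper length L₀ = 235 m
γ = 1/√(1 - 0.306²) = 1.0504
L = L₀/γ = 235/1.0504 = 223.7 m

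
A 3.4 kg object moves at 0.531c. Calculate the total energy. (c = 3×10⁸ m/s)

γ = 1/√(1 - 0.531²) = 1.180
mc² = 3.4 × (3×10⁸)² = 3.060×10¹⁷ J
E = γmc² = 1.180 × 3.060×10¹⁷ = 3.611×10¹⁷ J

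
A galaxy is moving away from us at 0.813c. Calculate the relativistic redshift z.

β = 0.813
(1+β)/(1-β) = 1.813/0.187 = 9.695
√(9.695) = 3.114
z = 3.114 - 1 = 2.114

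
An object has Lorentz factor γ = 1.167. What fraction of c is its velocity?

From γ = 1/√(1 - v²/c²):
1/γ² = 1/1.167² = 0.7343
v²/c² = 1 - 0.7343 = 0.2657
v/c = √(0.2657) = 0.5155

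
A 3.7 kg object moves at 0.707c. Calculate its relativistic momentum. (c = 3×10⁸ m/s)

γ = 1/√(1 - 0.707²) = 1.414
v = 0.707 × 3×10⁸ = 2.121×10⁸ m/s
p = γmv = 1.414 × 3.7 × 2.121×10⁸ = 1.110×10⁹ kg·m/s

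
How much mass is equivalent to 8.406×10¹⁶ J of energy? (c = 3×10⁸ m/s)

From E = mc², we get m = E/c²
c² = (3×10⁸)² = 9×10¹⁶ m²/s²
m = 8.406×10¹⁶ / 9×10¹⁶ = 0.9340 kg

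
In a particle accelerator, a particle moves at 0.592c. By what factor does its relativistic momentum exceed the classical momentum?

p_rel = γmv, p_class = mv
Ratio = γ = 1/√(1 - 0.592²)
= 1/√(0.649536) = 1.241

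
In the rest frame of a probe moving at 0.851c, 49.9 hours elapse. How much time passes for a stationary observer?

Proper time Δt₀ = 49.9 hours
γ = 1/√(1 - 0.851²) = 1.9042
Δt = γΔt₀ = 1.9042 × 49.9 = 95.02 hours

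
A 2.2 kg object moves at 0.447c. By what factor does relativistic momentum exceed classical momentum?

p_rel = γmv, p_class = mv
Ratio = γ = 1/√(1 - 0.447²) = 1.118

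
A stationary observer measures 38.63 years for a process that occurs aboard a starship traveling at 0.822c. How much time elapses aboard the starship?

Dilated time Δt = 38.63 years
γ = 1/√(1 - 0.822²) = 1.756
Δt₀ = Δt/γ = 38.63/1.756 = 22.00 years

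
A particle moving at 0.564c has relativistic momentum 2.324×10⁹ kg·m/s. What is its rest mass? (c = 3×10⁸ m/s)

γ = 1/√(1 - 0.564²) = 1.211
v = 0.564 × 3×10⁸ = 1.692×10⁸ m/s
m = p/(γv) = 2.324×10⁹/(1.211 × 1.692×10⁸) = 11.34 kg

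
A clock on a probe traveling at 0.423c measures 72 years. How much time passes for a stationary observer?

Proper time Δt₀ = 72 years
γ = 1/√(1 - 0.423²) = 1.1036
Δt = γΔt₀ = 1.1036 × 72 = 79.46 years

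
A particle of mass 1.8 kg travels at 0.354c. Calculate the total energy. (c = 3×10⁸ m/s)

γ = 1/√(1 - 0.354²) = 1.069
mc² = 1.8 × (3×10⁸)² = 1.620×10¹⁷ J
E = γmc² = 1.069 × 1.620×10¹⁷ = 1.732×10¹⁷ J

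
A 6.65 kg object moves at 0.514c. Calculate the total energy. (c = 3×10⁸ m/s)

γ = 1/√(1 - 0.514²) = 1.1658
mc² = 6.65 × (3×10⁸)² = 5.985×10¹⁷ J
E = γmc² = 1.1658 × 5.985×10¹⁷ = 6.977×10¹⁷ J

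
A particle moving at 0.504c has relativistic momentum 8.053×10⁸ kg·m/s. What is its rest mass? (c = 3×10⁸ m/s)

γ = 1/√(1 - 0.504²) = 1.1578
v = 0.504 × 3×10⁸ = 1.512×10⁸ m/s
m = p/(γv) = 8.053×10⁸/(1.1578 × 1.512×10⁸) = 4.600 kg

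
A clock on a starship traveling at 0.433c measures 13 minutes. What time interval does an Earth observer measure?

Proper time Δt₀ = 13 minutes
γ = 1/√(1 - 0.433²) = 1.109
Δt = γΔt₀ = 1.109 × 13 = 14.42 minutes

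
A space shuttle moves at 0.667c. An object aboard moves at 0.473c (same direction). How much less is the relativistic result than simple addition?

Classical: u' + v = 0.473 + 0.667 = 1.14c
Relativistic: u = (0.473 + 0.667)/(1 + 0.315491) = 1.14/1.315491 = 0.8666c
Difference: 1.14 - 0.8666 = 0.2734c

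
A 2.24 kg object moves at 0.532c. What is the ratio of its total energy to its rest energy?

E = γmc², E₀ = mc²
E/E₀ = γ = 1/√(1 - 0.532²) = 1.181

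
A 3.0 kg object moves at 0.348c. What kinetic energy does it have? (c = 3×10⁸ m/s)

γ = 1/√(1 - 0.348²) = 1.06667
γ - 1 = 0.06667
KE = (γ-1)mc² = 0.06667 × 3.0 × (3×10⁸)² = 1.800×10¹⁶ J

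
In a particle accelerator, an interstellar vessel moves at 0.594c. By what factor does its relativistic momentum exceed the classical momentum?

p_rel = γmv, p_class = mv
Ratio = γ = 1/√(1 - 0.594²)
= 1/√(0.647164) = 1.243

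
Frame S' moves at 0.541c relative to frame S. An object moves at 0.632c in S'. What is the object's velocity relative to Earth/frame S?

u = (u' + v)/(1 + u'v/c²)
Numerator: 0.632 + 0.541 = 1.173
Denominator: 1 + 0.341912 = 1.341912
u = 1.173/1.341912 = 0.8741c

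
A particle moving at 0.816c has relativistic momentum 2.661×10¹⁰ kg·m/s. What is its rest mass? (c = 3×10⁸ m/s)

γ = 1/√(1 - 0.816²) = 1.730
v = 0.816 × 3×10⁸ = 2.448×10⁸ m/s
m = p/(γv) = 2.661×10¹⁰/(1.730 × 2.448×10⁸) = 62.83 kg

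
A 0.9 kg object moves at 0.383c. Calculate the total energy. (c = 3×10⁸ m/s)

γ = 1/√(1 - 0.383²) = 1.08255
mc² = 0.9 × (3×10⁸)² = 8.100×10¹⁶ J
E = γmc² = 1.08255 × 8.100×10¹⁶ = 8.769×10¹⁶ J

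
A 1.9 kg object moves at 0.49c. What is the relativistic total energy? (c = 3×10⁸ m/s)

γ = 1/√(1 - 0.49²) = 1.1472
mc² = 1.9 × (3×10⁸)² = 1.710×10¹⁷ J
E = γmc² = 1.1472 × 1.710×10¹⁷ = 1.962×10¹⁷ J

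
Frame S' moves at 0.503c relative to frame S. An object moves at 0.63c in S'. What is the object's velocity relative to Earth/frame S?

u = (u' + v)/(1 + u'v/c²)
Numerator: 0.63 + 0.503 = 1.133
Denominator: 1 + 0.31689 = 1.31689
u = 1.133/1.31689 = 0.8604c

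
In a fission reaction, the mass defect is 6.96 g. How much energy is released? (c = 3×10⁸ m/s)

Convert mass defect: Δm = 6.96 g = 0.00696 kg
E = Δm·c² = 0.00696 × (3×10⁸)²
= 0.00696 × 9×10¹⁶ = 6.264×10¹⁴ J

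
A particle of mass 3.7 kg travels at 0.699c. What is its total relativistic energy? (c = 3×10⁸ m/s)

γ = 1/√(1 - 0.699²) = 1.3984
mc² = 3.7 × (3×10⁸)² = 3.330×10¹⁷ J
E = γmc² = 1.3984 × 3.330×10¹⁷ = 4.657×10¹⁷ J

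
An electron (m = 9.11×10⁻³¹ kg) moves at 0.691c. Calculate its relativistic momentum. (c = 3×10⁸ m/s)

γ = 1/√(1 - 0.691²) = 1.3834
v = 0.691 × 3×10⁸ = 2.073×10⁸ m/s
p = γmv = 1.3834 × 9.11×10⁻³¹ × 2.073×10⁸ = 2.613×10⁻²² kg·m/s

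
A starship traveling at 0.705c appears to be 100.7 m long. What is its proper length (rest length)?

Contracted length L = 100.7 m
γ = 1/√(1 - 0.705²) = 1.410
L₀ = γL = 1.410 × 100.7 = 142.0 m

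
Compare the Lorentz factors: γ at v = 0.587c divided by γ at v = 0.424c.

γ₁ = 1/√(1 - 0.587²) = 1.235
γ₂ = 1/√(1 - 0.424²) = 1.104
γ₁/γ₂ = 1.235/1.104 = 1.119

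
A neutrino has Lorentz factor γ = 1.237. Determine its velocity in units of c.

From γ = 1/√(1 - v²/c²):
1/γ² = 1/1.237² = 0.6535
v²/c² = 1 - 0.6535 = 0.3465
v/c = √(0.3465) = 0.5886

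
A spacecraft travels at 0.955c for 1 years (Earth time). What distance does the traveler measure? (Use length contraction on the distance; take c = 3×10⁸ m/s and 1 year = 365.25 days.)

Earth distance: d = v × t = 0.955c × 1 yr = 9.041×10¹⁵ m
γ = 3.371
d' = d/γ = 9.041×10¹⁵/3.371 = 2.682×10¹⁵ m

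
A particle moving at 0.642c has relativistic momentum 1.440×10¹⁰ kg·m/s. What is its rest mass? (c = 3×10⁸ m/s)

γ = 1/√(1 - 0.642²) = 1.3043
v = 0.642 × 3×10⁸ = 1.926×10⁸ m/s
m = p/(γv) = 1.440×10¹⁰/(1.3043 × 1.926×10⁸) = 57.32 kg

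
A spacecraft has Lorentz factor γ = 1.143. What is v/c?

From γ = 1/√(1 - v²/c²):
1/γ² = 1/1.143² = 0.76543
v²/c² = 1 - 0.76543 = 0.23457
v/c = √(0.23457) = 0.4843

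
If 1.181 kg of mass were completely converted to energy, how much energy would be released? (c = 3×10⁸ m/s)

Using E = mc²:
c² = (3×10⁸)² = 9×10¹⁶ m²/s²
E = 1.181 × 9×10¹⁶ = 1.063×10¹⁷ J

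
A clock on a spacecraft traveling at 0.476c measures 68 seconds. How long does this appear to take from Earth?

Proper time Δt₀ = 68 seconds
γ = 1/√(1 - 0.476²) = 1.137
Δt = γΔt₀ = 1.137 × 68 = 77.32 seconds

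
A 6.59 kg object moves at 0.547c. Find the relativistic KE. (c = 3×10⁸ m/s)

γ = 1/√(1 - 0.547²) = 1.1946
γ - 1 = 0.1946
KE = (γ-1)mc² = 0.1946 × 6.59 × (3×10⁸)² = 1.154×10¹⁷ J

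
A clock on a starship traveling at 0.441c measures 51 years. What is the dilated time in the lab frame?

Proper time Δt₀ = 51 years
γ = 1/√(1 - 0.441²) = 1.1142
Δt = γΔt₀ = 1.1142 × 51 = 56.82 years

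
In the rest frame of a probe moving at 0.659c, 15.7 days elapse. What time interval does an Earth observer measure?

Proper time Δt₀ = 15.7 days
γ = 1/√(1 - 0.659²) = 1.3295
Δt = γΔt₀ = 1.3295 × 15.7 = 20.87 days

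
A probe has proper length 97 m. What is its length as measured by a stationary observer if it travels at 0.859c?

Proper length L₀ = 97 m
γ = 1/√(1 - 0.859²) = 1.9532
L = L₀/γ = 97/1.9532 = 49.66 m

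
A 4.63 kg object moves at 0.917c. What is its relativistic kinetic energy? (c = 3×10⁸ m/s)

γ = 1/√(1 - 0.917²) = 2.507
γ - 1 = 1.507
KE = (γ-1)mc² = 1.507 × 4.63 × (3×10⁸)² = 6.280×10¹⁷ J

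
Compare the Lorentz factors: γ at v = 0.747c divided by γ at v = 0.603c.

γ₁ = 1/√(1 - 0.747²) = 1.5042
γ₂ = 1/√(1 - 0.603²) = 1.2535
γ₁/γ₂ = 1.5042/1.2535 = 1.200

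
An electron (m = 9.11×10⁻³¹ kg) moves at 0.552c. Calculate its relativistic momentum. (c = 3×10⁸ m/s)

γ = 1/√(1 - 0.552²) = 1.199
v = 0.552 × 3×10⁸ = 1.656×10⁸ m/s
p = γmv = 1.199 × 9.11×10⁻³¹ × 1.656×10⁸ = 1.809×10⁻²² kg·m/s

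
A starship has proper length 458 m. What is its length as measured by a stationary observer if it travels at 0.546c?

Proper length L₀ = 458 m
γ = 1/√(1 - 0.546²) = 1.1936
L = L₀/γ = 458/1.1936 = 383.7 m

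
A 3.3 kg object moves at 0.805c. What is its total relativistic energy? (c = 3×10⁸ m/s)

γ = 1/√(1 - 0.805²) = 1.6856
mc² = 3.3 × (3×10⁸)² = 2.970×10¹⁷ J
E = γmc² = 1.6856 × 2.970×10¹⁷ = 5.006×10¹⁷ J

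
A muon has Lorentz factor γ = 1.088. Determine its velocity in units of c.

From γ = 1/√(1 - v²/c²):
1/γ² = 1/1.088² = 0.8448
v²/c² = 1 - 0.8448 = 0.1552
v/c = √(0.1552) = 0.3940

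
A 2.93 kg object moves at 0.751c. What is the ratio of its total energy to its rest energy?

E = γmc², E₀ = mc²
E/E₀ = γ = 1/√(1 - 0.751²) = 1.514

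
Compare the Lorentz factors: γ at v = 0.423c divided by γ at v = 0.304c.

γ₁ = 1/√(1 - 0.423²) = 1.104
γ₂ = 1/√(1 - 0.304²) = 1.050
γ₁/γ₂ = 1.104/1.050 = 1.051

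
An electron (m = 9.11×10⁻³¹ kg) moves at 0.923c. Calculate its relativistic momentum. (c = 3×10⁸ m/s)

γ = 1/√(1 - 0.923²) = 2.599
v = 0.923 × 3×10⁸ = 2.769×10⁸ m/s
p = γmv = 2.599 × 9.11×10⁻³¹ × 2.769×10⁸ = 6.556×10⁻²² kg·m/s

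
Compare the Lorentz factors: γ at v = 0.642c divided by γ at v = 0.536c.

γ₁ = 1/√(1 - 0.642²) = 1.3043
γ₂ = 1/√(1 - 0.536²) = 1.1845
γ₁/γ₂ = 1.3043/1.1845 = 1.101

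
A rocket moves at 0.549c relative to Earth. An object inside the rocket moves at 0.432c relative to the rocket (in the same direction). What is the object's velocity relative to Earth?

u = (u' + v)/(1 + u'v/c²)
Numerator: 0.432 + 0.549 = 0.981
Denominator: 1 + 0.237168 = 1.237168
u = 0.981/1.237168 = 0.7929c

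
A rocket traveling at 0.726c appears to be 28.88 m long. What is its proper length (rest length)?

Contracted length L = 28.88 m
γ = 1/√(1 - 0.726²) = 1.45413
L₀ = γL = 1.45413 × 28.88 = 42.00 m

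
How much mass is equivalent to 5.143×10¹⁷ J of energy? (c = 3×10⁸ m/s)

From E = mc², we get m = E/c²
c² = (3×10⁸)² = 9×10¹⁶ m²/s²
m = 5.143×10¹⁷ / 9×10¹⁶ = 5.714 kg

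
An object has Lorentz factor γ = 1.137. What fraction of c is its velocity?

From γ = 1/√(1 - v²/c²):
1/γ² = 1/1.137² = 0.7735
v²/c² = 1 - 0.7735 = 0.2265
v/c = √(0.2265) = 0.4759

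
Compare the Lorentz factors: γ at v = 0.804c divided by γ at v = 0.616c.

γ₁ = 1/√(1 - 0.804²) = 1.682
γ₂ = 1/√(1 - 0.616²) = 1.269
γ₁/γ₂ = 1.682/1.269 = 1.325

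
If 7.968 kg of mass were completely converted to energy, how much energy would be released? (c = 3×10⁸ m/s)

Using E = mc²:
c² = (3×10⁸)² = 9×10¹⁶ m²/s²
E = 7.968 × 9×10¹⁶ = 7.171×10¹⁷ J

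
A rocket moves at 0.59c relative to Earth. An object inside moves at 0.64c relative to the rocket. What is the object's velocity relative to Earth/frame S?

u = (u' + v)/(1 + u'v/c²)
Numerator: 0.64 + 0.59 = 1.23
Denominator: 1 + 0.3776 = 1.3776
u = 1.23/1.3776 = 0.8929c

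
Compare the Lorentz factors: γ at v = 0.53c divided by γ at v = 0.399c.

γ₁ = 1/√(1 - 0.53²) = 1.179
γ₂ = 1/√(1 - 0.399²) = 1.091
γ₁/γ₂ = 1.179/1.091 = 1.081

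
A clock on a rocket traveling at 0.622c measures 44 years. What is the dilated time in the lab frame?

Proper time Δt₀ = 44 years
γ = 1/√(1 - 0.622²) = 1.277
Δt = γΔt₀ = 1.277 × 44 = 56.19 years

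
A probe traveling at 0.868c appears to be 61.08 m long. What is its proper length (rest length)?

Contracted length L = 61.08 m
γ = 1/√(1 - 0.868²) = 2.014
L₀ = γL = 2.014 × 61.08 = 123.0 m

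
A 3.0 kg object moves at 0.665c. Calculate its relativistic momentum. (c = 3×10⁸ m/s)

γ = 1/√(1 - 0.665²) = 1.339
v = 0.665 × 3×10⁸ = 1.995×10⁸ m/s
p = γmv = 1.339 × 3.0 × 1.995×10⁸ = 8.014×10⁸ kg·m/s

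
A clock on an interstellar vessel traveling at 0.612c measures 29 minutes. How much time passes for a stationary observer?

Proper time Δt₀ = 29 minutes
γ = 1/√(1 - 0.612²) = 1.2644
Δt = γΔt₀ = 1.2644 × 29 = 36.67 minutes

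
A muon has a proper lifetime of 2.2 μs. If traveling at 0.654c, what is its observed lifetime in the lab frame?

Proper lifetime τ₀ = 2.2 μs
γ = 1/√(1 - 0.654²) = 1.322
τ = γτ₀ = 1.322 × 2.2 μs = 2.908 μs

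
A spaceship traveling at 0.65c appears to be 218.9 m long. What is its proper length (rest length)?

Contracted length L = 218.9 m
γ = 1/√(1 - 0.65²) = 1.316
L₀ = γL = 1.316 × 218.9 = 288.1 m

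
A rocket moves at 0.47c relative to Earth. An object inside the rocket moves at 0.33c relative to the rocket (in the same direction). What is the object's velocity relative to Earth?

u = (u' + v)/(1 + u'v/c²)
Numerator: 0.33 + 0.47 = 0.8
Denominator: 1 + 0.1551 = 1.1551
u = 0.8/1.1551 = 0.6926c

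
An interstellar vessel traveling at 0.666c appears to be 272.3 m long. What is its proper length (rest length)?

Contracted length L = 272.3 m
γ = 1/√(1 - 0.666²) = 1.3406
L₀ = γL = 1.3406 × 272.3 = 365.0 m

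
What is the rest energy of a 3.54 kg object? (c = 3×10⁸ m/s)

c² = (3×10⁸)² = 9.000×10¹⁶ m²/s²
E₀ = mc² = 3.54 × 9.000×10¹⁶ = 3.186×10¹⁷ J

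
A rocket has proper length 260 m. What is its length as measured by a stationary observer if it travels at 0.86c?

Proper length L₀ = 260 m
γ = 1/√(1 - 0.86²) = 1.960
L = L₀/γ = 260/1.960 = 132.7 m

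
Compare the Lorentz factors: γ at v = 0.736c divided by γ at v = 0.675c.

γ₁ = 1/√(1 - 0.736²) = 1.477
γ₂ = 1/√(1 - 0.675²) = 1.355
γ₁/γ₂ = 1.477/1.355 = 1.090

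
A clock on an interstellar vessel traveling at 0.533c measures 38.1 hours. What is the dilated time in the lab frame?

Proper time Δt₀ = 38.1 hours
γ = 1/√(1 - 0.533²) = 1.182
Δt = γΔt₀ = 1.182 × 38.1 = 45.03 hours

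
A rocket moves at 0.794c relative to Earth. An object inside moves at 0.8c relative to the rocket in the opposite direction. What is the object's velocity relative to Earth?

Object's velocity in rocket frame is u' = -0.8c
u = (u' + v)/(1 + u'v/c²) = (v - 0.8)/(1 - 0.8·v/c²)
Numerator: 0.794 - 0.8 = -0.006
Denominator: 1 - 0.6352 = 0.3648
u = -0.006/0.3648 = -0.01645c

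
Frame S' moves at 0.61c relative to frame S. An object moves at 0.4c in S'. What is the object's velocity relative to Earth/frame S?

u = (u' + v)/(1 + u'v/c²)
Numerator: 0.4 + 0.61 = 1.01
Denominator: 1 + 0.244 = 1.244
u = 1.01/1.244 = 0.8119c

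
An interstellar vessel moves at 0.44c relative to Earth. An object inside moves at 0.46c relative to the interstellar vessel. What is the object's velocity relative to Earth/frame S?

u = (u' + v)/(1 + u'v/c²)
Numerator: 0.46 + 0.44 = 0.9
Denominator: 1 + 0.2024 = 1.2024
u = 0.9/1.2024 = 0.7485c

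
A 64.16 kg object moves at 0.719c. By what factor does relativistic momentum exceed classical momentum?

p_rel = γmv, p_class = mv
Ratio = γ = 1/√(1 - 0.719²) = 1.439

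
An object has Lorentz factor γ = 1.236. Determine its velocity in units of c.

From γ = 1/√(1 - v²/c²):
1/γ² = 1/1.236² = 0.6546
v²/c² = 1 - 0.6546 = 0.3454
v/c = √(0.3454) = 0.5877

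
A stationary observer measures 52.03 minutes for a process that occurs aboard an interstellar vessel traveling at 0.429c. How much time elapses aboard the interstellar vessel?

Dilated time Δt = 52.03 minutes
γ = 1/√(1 - 0.429²) = 1.107
Δt₀ = Δt/γ = 52.03/1.107 = 47.00 minutes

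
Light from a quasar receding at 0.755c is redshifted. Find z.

β = 0.755
(1+β)/(1-β) = 1.755/0.245 = 7.163
√(7.163) = 2.676
z = 2.676 - 1 = 1.676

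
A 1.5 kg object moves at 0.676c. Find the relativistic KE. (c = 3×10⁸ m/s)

γ = 1/√(1 - 0.676²) = 1.357
γ - 1 = 0.3570
KE = (γ-1)mc² = 0.3570 × 1.5 × (3×10⁸)² = 4.820×10¹⁶ J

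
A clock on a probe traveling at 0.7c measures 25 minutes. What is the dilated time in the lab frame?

Proper time Δt₀ = 25 minutes
γ = 1/√(1 - 0.7²) = 1.4003
Δt = γΔt₀ = 1.4003 × 25 = 35.01 minutes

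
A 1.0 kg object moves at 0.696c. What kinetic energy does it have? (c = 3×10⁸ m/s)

γ = 1/√(1 - 0.696²) = 1.3927
γ - 1 = 0.3927
KE = (γ-1)mc² = 0.3927 × 1.0 × (3×10⁸)² = 3.534×10¹⁶ J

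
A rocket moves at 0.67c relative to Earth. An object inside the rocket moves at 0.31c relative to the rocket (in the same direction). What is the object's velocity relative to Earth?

u = (u' + v)/(1 + u'v/c²)
Numerator: 0.31 + 0.67 = 0.98
Denominator: 1 + 0.2077 = 1.2077
u = 0.98/1.2077 = 0.8115c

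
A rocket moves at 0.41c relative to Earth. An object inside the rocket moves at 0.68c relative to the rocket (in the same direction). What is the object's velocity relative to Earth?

u = (u' + v)/(1 + u'v/c²)
Numerator: 0.68 + 0.41 = 1.09
Denominator: 1 + 0.2788 = 1.2788
u = 1.09/1.2788 = 0.8524c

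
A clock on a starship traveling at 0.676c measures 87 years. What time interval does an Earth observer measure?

Proper time Δt₀ = 87 years
γ = 1/√(1 - 0.676²) = 1.357
Δt = γΔt₀ = 1.357 × 87 = 118.1 years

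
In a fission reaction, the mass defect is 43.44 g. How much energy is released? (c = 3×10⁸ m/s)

Convert mass defect: Δm = 43.44 g = 0.04344 kg
E = Δm·c² = 0.04344 × (3×10⁸)²
= 0.04344 × 9×10¹⁶ = 3.910×10¹⁵ J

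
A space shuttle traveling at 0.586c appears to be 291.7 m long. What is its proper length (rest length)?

Contracted length L = 291.7 m
γ = 1/√(1 - 0.586²) = 1.234
L₀ = γL = 1.234 × 291.7 = 360.0 m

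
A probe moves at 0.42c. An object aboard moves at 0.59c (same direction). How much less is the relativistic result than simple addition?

Classical: u' + v = 0.59 + 0.42 = 1.01c
Relativistic: u = (0.59 + 0.42)/(1 + 0.2478) = 1.01/1.2478 = 0.8094c
Difference: 1.01 - 0.8094 = 0.2006c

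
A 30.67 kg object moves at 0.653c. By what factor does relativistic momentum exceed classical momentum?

p_rel = γmv, p_class = mv
Ratio = γ = 1/√(1 - 0.653²) = 1.320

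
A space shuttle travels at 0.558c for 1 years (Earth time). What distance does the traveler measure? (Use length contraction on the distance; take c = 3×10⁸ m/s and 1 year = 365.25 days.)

Earth distance: d = v × t = 0.558c × 1 yr = 5.283×10¹⁵ m
γ = 1.205
d' = d/γ = 5.283×10¹⁵/1.205 = 4.384×10¹⁵ m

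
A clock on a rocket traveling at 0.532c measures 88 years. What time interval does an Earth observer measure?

Proper time Δt₀ = 88 years
γ = 1/√(1 - 0.532²) = 1.181
Δt = γΔt₀ = 1.181 × 88 = 103.9 years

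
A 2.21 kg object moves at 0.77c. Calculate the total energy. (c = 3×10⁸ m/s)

γ = 1/√(1 - 0.77²) = 1.567
mc² = 2.21 × (3×10⁸)² = 1.989×10¹⁷ J
E = γmc² = 1.567 × 1.989×10¹⁷ = 3.117×10¹⁷ J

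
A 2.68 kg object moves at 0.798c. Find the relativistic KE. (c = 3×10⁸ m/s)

γ = 1/√(1 - 0.798²) = 1.6593
γ - 1 = 0.6593
KE = (γ-1)mc² = 0.6593 × 2.68 × (3×10⁸)² = 1.590×10¹⁷ J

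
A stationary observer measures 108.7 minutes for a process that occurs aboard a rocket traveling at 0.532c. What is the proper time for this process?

Dilated time Δt = 108.7 minutes
γ = 1/√(1 - 0.532²) = 1.181
Δt₀ = Δt/γ = 108.7/1.181 = 92.04 minutes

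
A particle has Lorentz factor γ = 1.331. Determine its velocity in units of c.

From γ = 1/√(1 - v²/c²):
1/γ² = 1/1.331² = 0.5645
v²/c² = 1 - 0.5645 = 0.4355
v/c = √(0.4355) = 0.6599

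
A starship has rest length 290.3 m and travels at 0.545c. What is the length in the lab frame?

Proper length L₀ = 290.3 m
γ = 1/√(1 - 0.545²) = 1.1927
L = L₀/γ = 290.3/1.1927 = 243.4 m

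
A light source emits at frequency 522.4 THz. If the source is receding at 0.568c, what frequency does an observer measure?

β = v/c = 0.568
(1-β)/(1+β) = 0.432/1.568 = 0.2755
Doppler factor = √(0.2755) = 0.5249
f_obs = 522.4 × 0.5249 = 274.2 THz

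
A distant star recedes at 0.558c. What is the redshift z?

β = 0.558
(1+β)/(1-β) = 1.558/0.442 = 3.525
√(3.525) = 1.8775
z = 1.8775 - 1 = 0.8775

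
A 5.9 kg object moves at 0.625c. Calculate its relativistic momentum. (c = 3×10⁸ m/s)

γ = 1/√(1 - 0.625²) = 1.281
v = 0.625 × 3×10⁸ = 1.875×10⁸ m/s
p = γmv = 1.281 × 5.9 × 1.875×10⁸ = 1.417×10⁹ kg·m/s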